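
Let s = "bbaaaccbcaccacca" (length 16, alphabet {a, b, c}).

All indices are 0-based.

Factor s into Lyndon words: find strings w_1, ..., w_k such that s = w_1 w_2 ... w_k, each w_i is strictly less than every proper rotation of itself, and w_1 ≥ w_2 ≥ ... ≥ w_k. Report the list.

["b", "b", "aaaccbcaccacc", "a"]

emit factor 1: 'b' (i=0, period=1)
emit factor 2: 'b' (i=1, period=1)
emit factor 3: 'aaaccbcaccacc' (i=2, period=13)
emit factor 4: 'a' (i=15, period=1)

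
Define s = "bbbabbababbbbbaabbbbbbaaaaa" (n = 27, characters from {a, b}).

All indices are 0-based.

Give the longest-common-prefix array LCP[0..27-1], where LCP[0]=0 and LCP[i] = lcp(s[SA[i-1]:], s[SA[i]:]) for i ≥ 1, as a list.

rank | idx | suffix
   0 |  26 | a
   1 |  25 | aa
   2 |  24 | aaa
   3 |  23 | aaaa
   4 |  22 | aaaaa
   5 |  14 | aabbbbbbaaaaa
   6 |   6 | ababbbbbaabbbbbbaaaaa
   7 |   3 | abbababbbbbaabbbbbbaaaaa
   8 |   8 | abbbbbaabbbbbbaaaaa
   9 |  15 | abbbbbbaaaaa
  10 |  21 | baaaaa
  11 |  13 | baabbbbbbaaaaa
  12 |   5 | bababbbbbaabbbbbbaaaaa
  13 |   2 | babbababbbbbaabbbbbbaaaaa
  14 |   7 | babbbbbaabbbbbbaaaaa
  15 |  20 | bbaaaaa
  16 |  12 | bbaabbbbbbaaaaa
  17 |   4 | bbababbbbbaabbbbbbaaaaa
  18 |   1 | bbabbababbbbbaabbbbbbaaaaa
  19 |  19 | bbbaaaaa
  20 |  11 | bbbaabbbbbbaaaaa
  21 |   0 | bbbabbababbbbbaabbbbbbaaaaa
  22 |  18 | bbbbaaaaa
  23 |  10 | bbbbaabbbbbbaaaaa
  24 |  17 | bbbbbaaaaa
  25 |   9 | bbbbbaabbbbbbaaaaa
  26 |  16 | bbbbbbaaaaa

SA = [26, 25, 24, 23, 22, 14, 6, 3, 8, 15, 21, 13, 5, 2, 7, 20, 12, 4, 1, 19, 11, 0, 18, 10, 17, 9, 16]
[i] adj suffixes → lcp
  [1] 26/25 → 1 ('a')
  [2] 25/24 → 2 ('aa')
  [3] 24/23 → 3 ('aaa')
  [4] 23/22 → 4 ('aaaa')
  [5] 22/14 → 2 ('aa')
  [6] 14/6 → 1 ('a')
  [7] 6/3 → 2 ('ab')
  [8] 3/8 → 3 ('abb')
  [9] 8/15 → 6 ('abbbbb')
  [10] 15/21 → 0 ('')
  [11] 21/13 → 3 ('baa')
  [12] 13/5 → 2 ('ba')
  [13] 5/2 → 3 ('bab')
  [14] 2/7 → 4 ('babb')
  [15] 7/20 → 1 ('b')
  [16] 20/12 → 4 ('bbaa')
  [17] 12/4 → 3 ('bba')
  [18] 4/1 → 4 ('bbab')
  [19] 1/19 → 2 ('bb')
  [20] 19/11 → 5 ('bbbaa')
  [21] 11/0 → 4 ('bbba')
  [22] 0/18 → 3 ('bbb')
  [23] 18/10 → 6 ('bbbbaa')
  [24] 10/17 → 4 ('bbbb')
  [25] 17/9 → 7 ('bbbbbaa')
  [26] 9/16 → 5 ('bbbbb')

[0, 1, 2, 3, 4, 2, 1, 2, 3, 6, 0, 3, 2, 3, 4, 1, 4, 3, 4, 2, 5, 4, 3, 6, 4, 7, 5]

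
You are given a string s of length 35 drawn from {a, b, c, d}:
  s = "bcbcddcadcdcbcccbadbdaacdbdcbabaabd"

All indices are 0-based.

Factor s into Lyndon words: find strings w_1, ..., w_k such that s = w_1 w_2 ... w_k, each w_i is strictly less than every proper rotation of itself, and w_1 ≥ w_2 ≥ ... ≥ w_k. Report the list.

["bcbcddc", "adcdcbcccb", "adbd", "aacdbdcbab", "aabd"]

emit factor 1: 'bcbcddc' (i=0, period=7)
emit factor 2: 'adcdcbcccb' (i=7, period=10)
emit factor 3: 'adbd' (i=17, period=4)
emit factor 4: 'aacdbdcbab' (i=21, period=10)
emit factor 5: 'aabd' (i=31, period=4)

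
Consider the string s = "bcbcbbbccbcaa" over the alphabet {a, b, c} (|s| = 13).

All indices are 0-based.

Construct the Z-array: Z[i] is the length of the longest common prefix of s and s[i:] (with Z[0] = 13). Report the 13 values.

Z[0]=13
i=1: fresh scan; Z[1]=0
i=2: fresh scan; Z[2]=3 extend→box=[2,5)
i=3: min(r-i=2, Z[1]=0)=0; Z[3]=0
i=4: min(r-i=1, Z[2]=3)=1; Z[4]=1
i=5: fresh scan; Z[5]=1 extend→box=[5,6)
i=6: fresh scan; Z[6]=2 extend→box=[6,8)
i=7: min(r-i=1, Z[1]=0)=0; Z[7]=0
i=8: fresh scan; Z[8]=0
i=9: fresh scan; Z[9]=2 extend→box=[9,11)
i=10: min(r-i=1, Z[1]=0)=0; Z[10]=0
i=11: fresh scan; Z[11]=0
i=12: fresh scan; Z[12]=0

[13, 0, 3, 0, 1, 1, 2, 0, 0, 2, 0, 0, 0]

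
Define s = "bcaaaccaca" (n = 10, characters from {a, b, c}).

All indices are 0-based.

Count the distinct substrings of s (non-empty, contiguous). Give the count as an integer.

rank | idx | suffix
   0 |   9 | a
   1 |   2 | aaaccaca
   2 |   3 | aaccaca
   3 |   7 | aca
   4 |   4 | accaca
   5 |   0 | bcaaaccaca
   6 |   8 | ca
   7 |   1 | caaaccaca
   8 |   6 | caca
   9 |   5 | ccaca

SA = [9, 2, 3, 7, 4, 0, 8, 1, 6, 5]
i: (SA[i-1],SA[i]) lcp shared
  1: (9,2) 1 'a'
  2: (2,3) 2 'aa'
  3: (3,7) 1 'a'
  4: (7,4) 2 'ac'
  5: (4,0) 0 ''
  6: (0,8) 0 ''
  7: (8,1) 2 'ca'
  8: (1,6) 2 'ca'
  9: (6,5) 1 'c'

n(n+1)/2 = 10·11/2 = 55
Σ LCP = 0 + 1 + 2 + 1 + 2 + 0 + 0 + 2 + 2 + 1 = 11
distinct = 55 − 11 = 44

44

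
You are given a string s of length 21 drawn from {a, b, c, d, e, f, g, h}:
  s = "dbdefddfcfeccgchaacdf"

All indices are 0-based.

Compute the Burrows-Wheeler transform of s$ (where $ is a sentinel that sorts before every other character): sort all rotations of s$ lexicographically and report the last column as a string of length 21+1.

fhadeafcg$fbcdfdddeccc

rank  rotation                last
    0  $dbdefddfcfeccgchaacdf  f
    1  aacdf$dbdefddfcfeccgch  h
    2  acdf$dbdefddfcfeccgcha  a
    3  bdefddfcfeccgchaacdf$d  d
    4  ccgchaacdf$dbdefddfcfe  e
    5  cdf$dbdefddfcfeccgchaa  a
    6  cfeccgchaacdf$dbdefddf  f
    7  cgchaacdf$dbdefddfcfec  c
    8  chaacdf$dbdefddfcfeccg  g
    9  dbdefddfcfeccgchaacdf$  $
   10  ddfcfeccgchaacdf$dbdef  f
   11  defddfcfeccgchaacdf$db  b
   12  df$dbdefddfcfeccgchaac  c
   13  dfcfeccgchaacdf$dbdefd  d
   14  eccgchaacdf$dbdefddfcf  f
   15  efddfcfeccgchaacdf$dbd  d
   16  f$dbdefddfcfeccgchaacd  d
   17  fcfeccgchaacdf$dbdefdd  d
   18  fddfcfeccgchaacdf$dbde  e
   19  feccgchaacdf$dbdefddfc  c
   20  gchaacdf$dbdefddfcfecc  c
   21  haacdf$dbdefddfcfeccgc  c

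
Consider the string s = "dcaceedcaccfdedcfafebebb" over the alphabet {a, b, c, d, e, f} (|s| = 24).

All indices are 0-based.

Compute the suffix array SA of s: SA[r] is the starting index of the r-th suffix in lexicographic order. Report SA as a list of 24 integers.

[8, 2, 17, 23, 22, 20, 7, 1, 9, 3, 15, 10, 6, 0, 14, 12, 21, 19, 5, 13, 4, 16, 11, 18]

rank | idx | suffix
   0 |   8 | accfdedcfafebebb
   1 |   2 | aceedcaccfdedcfafebebb
   2 |  17 | afebebb
   3 |  23 | b
   4 |  22 | bb
   5 |  20 | bebb
   6 |   7 | caccfdedcfafebebb
   7 |   1 | caceedcaccfdedcfafebebb
   8 |   9 | ccfdedcfafebebb
   9 |   3 | ceedcaccfdedcfafebebb
  10 |  15 | cfafebebb
  11 |  10 | cfdedcfafebebb
  12 |   6 | dcaccfdedcfafebebb
  13 |   0 | dcaceedcaccfdedcfafebebb
  14 |  14 | dcfafebebb
  15 |  12 | dedcfafebebb
  16 |  21 | ebb
  17 |  19 | ebebb
  18 |   5 | edcaccfdedcfafebebb
  19 |  13 | edcfafebebb
  20 |   4 | eedcaccfdedcfafebebb
  21 |  16 | fafebebb
  22 |  11 | fdedcfafebebb
  23 |  18 | febebb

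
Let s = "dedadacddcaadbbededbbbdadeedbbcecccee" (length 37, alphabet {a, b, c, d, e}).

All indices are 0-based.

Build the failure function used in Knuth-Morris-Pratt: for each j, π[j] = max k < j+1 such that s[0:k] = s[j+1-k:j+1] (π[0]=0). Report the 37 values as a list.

π[0] = 0
j=1 s[j]='e': π[1]=0 (border '')
j=2 s[j]='d': π[2]=1 (border 'd')
j=3 s[j]='a': k: 1→0; π[3]=0 (border '')
j=4 s[j]='d': π[4]=1 (border 'd')
j=5 s[j]='a': k: 1→0; π[5]=0 (border '')
j=6 s[j]='c': π[6]=0 (border '')
j=7 s[j]='d': π[7]=1 (border 'd')
j=8 s[j]='d': k: 1→0; π[8]=1 (border 'd')
j=9 s[j]='c': k: 1→0; π[9]=0 (border '')
j=10 s[j]='a': π[10]=0 (border '')
j=11 s[j]='a': π[11]=0 (border '')
j=12 s[j]='d': π[12]=1 (border 'd')
j=13 s[j]='b': k: 1→0; π[13]=0 (border '')
j=14 s[j]='b': π[14]=0 (border '')
j=15 s[j]='e': π[15]=0 (border '')
j=16 s[j]='d': π[16]=1 (border 'd')
j=17 s[j]='e': π[17]=2 (border 'de')
j=18 s[j]='d': π[18]=3 (border 'ded')
j=19 s[j]='b': k: 3→1→0; π[19]=0 (border '')
j=20 s[j]='b': π[20]=0 (border '')
j=21 s[j]='b': π[21]=0 (border '')
j=22 s[j]='d': π[22]=1 (border 'd')
j=23 s[j]='a': k: 1→0; π[23]=0 (border '')
j=24 s[j]='d': π[24]=1 (border 'd')
j=25 s[j]='e': π[25]=2 (border 'de')
j=26 s[j]='e': k: 2→0; π[26]=0 (border '')
j=27 s[j]='d': π[27]=1 (border 'd')
j=28 s[j]='b': k: 1→0; π[28]=0 (border '')
j=29 s[j]='b': π[29]=0 (border '')
j=30 s[j]='c': π[30]=0 (border '')
j=31 s[j]='e': π[31]=0 (border '')
j=32 s[j]='c': π[32]=0 (border '')
j=33 s[j]='c': π[33]=0 (border '')
j=34 s[j]='c': π[34]=0 (border '')
j=35 s[j]='e': π[35]=0 (border '')
j=36 s[j]='e': π[36]=0 (border '')

[0, 0, 1, 0, 1, 0, 0, 1, 1, 0, 0, 0, 1, 0, 0, 0, 1, 2, 3, 0, 0, 0, 1, 0, 1, 2, 0, 1, 0, 0, 0, 0, 0, 0, 0, 0, 0]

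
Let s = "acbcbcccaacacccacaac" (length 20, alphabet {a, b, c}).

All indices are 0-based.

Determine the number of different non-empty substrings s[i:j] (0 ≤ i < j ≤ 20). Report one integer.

171

sorted suffixes:
  #0 SA[0]=17  'aac'
  #1 SA[1]=8  'aacacccacaac'
  #2 SA[2]=18  'ac'
  #3 SA[3]=15  'acaac'
  #4 SA[4]=9  'acacccacaac'
  #5 SA[5]=0  'acbcbcccaacacccacaac'
  #6 SA[6]=11  'acccacaac'
  #7 SA[7]=2  'bcbcccaacacccacaac'
  #8 SA[8]=4  'bcccaacacccacaac'
  #9 SA[9]=19  'c'
  #10 SA[10]=16  'caac'
  #11 SA[11]=7  'caacacccacaac'
  #12 SA[12]=14  'cacaac'
  #13 SA[13]=10  'cacccacaac'
  #14 SA[14]=1  'cbcbcccaacacccacaac'
  #15 SA[15]=3  'cbcccaacacccacaac'
  #16 SA[16]=6  'ccaacacccacaac'
  #17 SA[17]=13  'ccacaac'
  #18 SA[18]=5  'cccaacacccacaac'
  #19 SA[19]=12  'cccacaac'

SA = [17, 8, 18, 15, 9, 0, 11, 2, 4, 19, 16, 7, 14, 10, 1, 3, 6, 13, 5, 12]
[i] adj suffixes → lcp
  [1] 17/8 → 3 ('aac')
  [2] 8/18 → 1 ('a')
  [3] 18/15 → 2 ('ac')
  [4] 15/9 → 3 ('aca')
  [5] 9/0 → 2 ('ac')
  [6] 0/11 → 2 ('ac')
  [7] 11/2 → 0 ('')
  [8] 2/4 → 2 ('bc')
  [9] 4/19 → 0 ('')
  [10] 19/16 → 1 ('c')
  [11] 16/7 → 4 ('caac')
  [12] 7/14 → 2 ('ca')
  [13] 14/10 → 3 ('cac')
  [14] 10/1 → 1 ('c')
  [15] 1/3 → 3 ('cbc')
  [16] 3/6 → 1 ('c')
  [17] 6/13 → 3 ('cca')
  [18] 13/5 → 2 ('cc')
  [19] 5/12 → 4 ('ccca')

n(n+1)/2 = 20·21/2 = 210
Σ LCP = 0 + 3 + 1 + 2 + 3 + 2 + 2 + 0 + 2 + 0 + 1 + 4 + 2 + 3 + 1 + 3 + 1 + 3 + 2 + 4 = 39
distinct = 210 − 39 = 171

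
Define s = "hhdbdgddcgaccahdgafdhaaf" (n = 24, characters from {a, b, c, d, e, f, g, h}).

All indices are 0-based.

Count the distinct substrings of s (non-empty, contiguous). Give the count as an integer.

rank→(start, suffix):
  0 → (21, 'aaf')
  1 → (10, 'accahdgafdhaaf')
  2 → (22, 'af')
  3 → (17, 'afdhaaf')
  4 → (13, 'ahdgafdhaaf')
  5 → (3, 'bdgddcgaccahdgafdhaaf')
  6 → (12, 'cahdgafdhaaf')
  7 → (11, 'ccahdgafdhaaf')
  8 → (8, 'cgaccahdgafdhaaf')
  9 → (2, 'dbdgddcgaccahdgafdhaaf')
  10 → (7, 'dcgaccahdgafdhaaf')
  11 → (6, 'ddcgaccahdgafdhaaf')
  12 → (15, 'dgafdhaaf')
  13 → (4, 'dgddcgaccahdgafdhaaf')
  14 → (19, 'dhaaf')
  15 → (23, 'f')
  16 → (18, 'fdhaaf')
  17 → (9, 'gaccahdgafdhaaf')
  18 → (16, 'gafdhaaf')
  19 → (5, 'gddcgaccahdgafdhaaf')
  20 → (20, 'haaf')
  21 → (1, 'hdbdgddcgaccahdgafdhaaf')
  22 → (14, 'hdgafdhaaf')
  23 → (0, 'hhdbdgddcgaccahdgafdhaaf')

SA = [21, 10, 22, 17, 13, 3, 12, 11, 8, 2, 7, 6, 15, 4, 19, 23, 18, 9, 16, 5, 20, 1, 14, 0]
[i] adj suffixes → lcp
  [1] 21/10 → 1 ('a')
  [2] 10/22 → 1 ('a')
  [3] 22/17 → 2 ('af')
  [4] 17/13 → 1 ('a')
  [5] 13/3 → 0 ('')
  [6] 3/12 → 0 ('')
  [7] 12/11 → 1 ('c')
  [8] 11/8 → 1 ('c')
  [9] 8/2 → 0 ('')
  [10] 2/7 → 1 ('d')
  [11] 7/6 → 1 ('d')
  [12] 6/15 → 1 ('d')
  [13] 15/4 → 2 ('dg')
  [14] 4/19 → 1 ('d')
  [15] 19/23 → 0 ('')
  [16] 23/18 → 1 ('f')
  [17] 18/9 → 0 ('')
  [18] 9/16 → 2 ('ga')
  [19] 16/5 → 1 ('g')
  [20] 5/20 → 0 ('')
  [21] 20/1 → 1 ('h')
  [22] 1/14 → 2 ('hd')
  [23] 14/0 → 1 ('h')

n(n+1)/2 = 24·25/2 = 300
Σ LCP = 0 + 1 + 1 + 2 + 1 + 0 + 0 + 1 + 1 + 0 + 1 + 1 + 1 + 2 + 1 + 0 + 1 + 0 + 2 + 1 + 0 + 1 + 2 + 1 = 21
distinct = 300 − 21 = 279

279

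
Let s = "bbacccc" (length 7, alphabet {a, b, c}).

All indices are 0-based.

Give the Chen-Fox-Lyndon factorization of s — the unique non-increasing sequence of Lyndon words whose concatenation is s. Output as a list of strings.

emit factor 1: 'b' (i=0, period=1)
emit factor 2: 'b' (i=1, period=1)
emit factor 3: 'acccc' (i=2, period=5)

["b", "b", "acccc"]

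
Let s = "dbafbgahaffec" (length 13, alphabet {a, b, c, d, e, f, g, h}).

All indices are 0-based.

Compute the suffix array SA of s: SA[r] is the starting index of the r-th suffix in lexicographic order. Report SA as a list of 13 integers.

[2, 8, 6, 1, 4, 12, 0, 11, 3, 10, 9, 5, 7]

rank→(start, suffix):
  0 → (2, 'afbgahaffec')
  1 → (8, 'affec')
  2 → (6, 'ahaffec')
  3 → (1, 'bafbgahaffec')
  4 → (4, 'bgahaffec')
  5 → (12, 'c')
  6 → (0, 'dbafbgahaffec')
  7 → (11, 'ec')
  8 → (3, 'fbgahaffec')
  9 → (10, 'fec')
  10 → (9, 'ffec')
  11 → (5, 'gahaffec')
  12 → (7, 'haffec')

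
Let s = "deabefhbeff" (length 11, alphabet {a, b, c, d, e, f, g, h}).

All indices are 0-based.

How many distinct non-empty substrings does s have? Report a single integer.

58

rank→(start, suffix):
  0 → (2, 'abefhbeff')
  1 → (7, 'beff')
  2 → (3, 'befhbeff')
  3 → (0, 'deabefhbeff')
  4 → (1, 'eabefhbeff')
  5 → (8, 'eff')
  6 → (4, 'efhbeff')
  7 → (10, 'f')
  8 → (9, 'ff')
  9 → (5, 'fhbeff')
  10 → (6, 'hbeff')

SA = [2, 7, 3, 0, 1, 8, 4, 10, 9, 5, 6]
rank  pair      lcp
   1  s[2:],s[7:]  0  ''
   2  s[7:],s[3:]  3  'bef'
   3  s[3:],s[0:]  0  ''
   4  s[0:],s[1:]  0  ''
   5  s[1:],s[8:]  1  'e'
   6  s[8:],s[4:]  2  'ef'
   7  s[4:],s[10:]  0  ''
   8  s[10:],s[9:]  1  'f'
   9  s[9:],s[5:]  1  'f'
  10  s[5:],s[6:]  0  ''

n(n+1)/2 = 11·12/2 = 66
Σ LCP = 0 + 0 + 3 + 0 + 0 + 1 + 2 + 0 + 1 + 1 + 0 = 8
distinct = 66 − 8 = 58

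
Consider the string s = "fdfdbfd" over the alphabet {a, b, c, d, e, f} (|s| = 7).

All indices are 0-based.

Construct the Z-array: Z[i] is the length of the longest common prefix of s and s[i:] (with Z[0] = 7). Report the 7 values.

Z[0]=7
i=1: outside box; Z[1]=0
i=2: outside box; Z[2]=2 grow→box=[2,4)
i=3: min(r-i=1, Z[1]=0)=0; Z[3]=0
i=4: outside box; Z[4]=0
i=5: outside box; Z[5]=2 grow→box=[5,7)
i=6: min(r-i=1, Z[1]=0)=0; Z[6]=0

[7, 0, 2, 0, 0, 2, 0]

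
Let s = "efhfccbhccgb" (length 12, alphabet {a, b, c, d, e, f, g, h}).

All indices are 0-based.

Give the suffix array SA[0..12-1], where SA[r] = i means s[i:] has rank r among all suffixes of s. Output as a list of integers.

rank | idx | suffix
   0 |  11 | b
   1 |   6 | bhccgb
   2 |   5 | cbhccgb
   3 |   4 | ccbhccgb
   4 |   8 | ccgb
   5 |   9 | cgb
   6 |   0 | efhfccbhccgb
   7 |   3 | fccbhccgb
   8 |   1 | fhfccbhccgb
   9 |  10 | gb
  10 |   7 | hccgb
  11 |   2 | hfccbhccgb

[11, 6, 5, 4, 8, 9, 0, 3, 1, 10, 7, 2]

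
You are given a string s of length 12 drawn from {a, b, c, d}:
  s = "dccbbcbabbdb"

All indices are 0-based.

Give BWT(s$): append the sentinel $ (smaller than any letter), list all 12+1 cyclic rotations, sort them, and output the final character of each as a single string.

rank  rotation       last
    0  $dccbbcbabbdb  b
    1  abbdb$dccbbcb  b
    2  b$dccbbcbabbd  d
    3  babbdb$dccbbc  c
    4  bbcbabbdb$dcc  c
    5  bbdb$dccbbcba  a
    6  bcbabbdb$dccb  b
    7  bdb$dccbbcbab  b
    8  cbabbdb$dccbb  b
    9  cbbcbabbdb$dc  c
   10  ccbbcbabbdb$d  d
   11  db$dccbbcbabb  b
   12  dccbbcbabbdb$  $

bbdccabbbcdb$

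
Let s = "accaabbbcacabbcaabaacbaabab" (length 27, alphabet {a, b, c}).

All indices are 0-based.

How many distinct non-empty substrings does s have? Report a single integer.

rank | idx | suffix
   0 |  15 | aabaacbaabab
   1 |  22 | aabab
   2 |   3 | aabbbcacabbcaabaacbaabab
   3 |  18 | aacbaabab
   4 |  25 | ab
   5 |  16 | abaacbaabab
   6 |  23 | abab
   7 |   4 | abbbcacabbcaabaacbaabab
   8 |  11 | abbcaabaacbaabab
   9 |   9 | acabbcaabaacbaabab
  10 |  19 | acbaabab
  11 |   0 | accaabbbcacabbcaabaacbaabab
  12 |  26 | b
  13 |  21 | baabab
  14 |  17 | baacbaabab
  15 |  24 | bab
  16 |   5 | bbbcacabbcaabaacbaabab
  17 |  12 | bbcaabaacbaabab
  18 |   6 | bbcacabbcaabaacbaabab
  19 |  13 | bcaabaacbaabab
  20 |   7 | bcacabbcaabaacbaabab
  21 |  14 | caabaacbaabab
  22 |   2 | caabbbcacabbcaabaacbaabab
  23 |  10 | cabbcaabaacbaabab
  24 |   8 | cacabbcaabaacbaabab
  25 |  20 | cbaabab
  26 |   1 | ccaabbbcacabbcaabaacbaabab

SA = [15, 22, 3, 18, 25, 16, 23, 4, 11, 9, 19, 0, 26, 21, 17, 24, 5, 12, 6, 13, 7, 14, 2, 10, 8, 20, 1]
i: (SA[i-1],SA[i]) lcp shared
  1: (15,22) 4 'aaba'
  2: (22,3) 3 'aab'
  3: (3,18) 2 'aa'
  4: (18,25) 1 'a'
  5: (25,16) 2 'ab'
  6: (16,23) 3 'aba'
  7: (23,4) 2 'ab'
  8: (4,11) 3 'abb'
  9: (11,9) 1 'a'
  10: (9,19) 2 'ac'
  11: (19,0) 2 'ac'
  12: (0,26) 0 ''
  13: (26,21) 1 'b'
  14: (21,17) 3 'baa'
  15: (17,24) 2 'ba'
  16: (24,5) 1 'b'
  17: (5,12) 2 'bb'
  18: (12,6) 4 'bbca'
  19: (6,13) 1 'b'
  20: (13,7) 3 'bca'
  21: (7,14) 0 ''
  22: (14,2) 4 'caab'
  23: (2,10) 2 'ca'
  24: (10,8) 2 'ca'
  25: (8,20) 1 'c'
  26: (20,1) 1 'c'

n(n+1)/2 = 27·28/2 = 378
Σ LCP = 0 + 4 + 3 + 2 + 1 + 2 + 3 + 2 + 3 + 1 + 2 + 2 + 0 + 1 + 3 + 2 + 1 + 2 + 4 + 1 + 3 + 0 + 4 + 2 + 2 + 1 + 1 = 52
distinct = 378 − 52 = 326

326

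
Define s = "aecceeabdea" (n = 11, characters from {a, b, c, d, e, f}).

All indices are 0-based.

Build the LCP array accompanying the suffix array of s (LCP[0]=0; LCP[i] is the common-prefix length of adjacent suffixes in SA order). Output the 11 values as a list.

rank | idx | suffix
   0 |  10 | a
   1 |   6 | abdea
   2 |   0 | aecceeabdea
   3 |   7 | bdea
   4 |   2 | cceeabdea
   5 |   3 | ceeabdea
   6 |   8 | dea
   7 |   9 | ea
   8 |   5 | eabdea
   9 |   1 | ecceeabdea
  10 |   4 | eeabdea

SA = [10, 6, 0, 7, 2, 3, 8, 9, 5, 1, 4]
i: (SA[i-1],SA[i]) lcp shared
  1: (10,6) 1 'a'
  2: (6,0) 1 'a'
  3: (0,7) 0 ''
  4: (7,2) 0 ''
  5: (2,3) 1 'c'
  6: (3,8) 0 ''
  7: (8,9) 0 ''
  8: (9,5) 2 'ea'
  9: (5,1) 1 'e'
  10: (1,4) 1 'e'

[0, 1, 1, 0, 0, 1, 0, 0, 2, 1, 1]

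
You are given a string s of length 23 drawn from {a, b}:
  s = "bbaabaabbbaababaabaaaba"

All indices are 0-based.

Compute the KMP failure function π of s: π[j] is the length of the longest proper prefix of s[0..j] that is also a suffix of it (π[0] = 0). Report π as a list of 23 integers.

π[0] = 0
j=1 s[j]='b': π[1]=1 (border 'b')
j=2 s[j]='a': k: 1→0; π[2]=0 (border '')
j=3 s[j]='a': π[3]=0 (border '')
j=4 s[j]='b': π[4]=1 (border 'b')
j=5 s[j]='a': k: 1→0; π[5]=0 (border '')
j=6 s[j]='a': π[6]=0 (border '')
j=7 s[j]='b': π[7]=1 (border 'b')
j=8 s[j]='b': π[8]=2 (border 'bb')
j=9 s[j]='b': k: 2→1; π[9]=2 (border 'bb')
j=10 s[j]='a': π[10]=3 (border 'bba')
j=11 s[j]='a': π[11]=4 (border 'bbaa')
j=12 s[j]='b': π[12]=5 (border 'bbaab')
j=13 s[j]='a': π[13]=6 (border 'bbaaba')
j=14 s[j]='b': k: 6→0; π[14]=1 (border 'b')
j=15 s[j]='a': k: 1→0; π[15]=0 (border '')
j=16 s[j]='a': π[16]=0 (border '')
j=17 s[j]='b': π[17]=1 (border 'b')
j=18 s[j]='a': k: 1→0; π[18]=0 (border '')
j=19 s[j]='a': π[19]=0 (border '')
j=20 s[j]='a': π[20]=0 (border '')
j=21 s[j]='b': π[21]=1 (border 'b')
j=22 s[j]='a': k: 1→0; π[22]=0 (border '')

[0, 1, 0, 0, 1, 0, 0, 1, 2, 2, 3, 4, 5, 6, 1, 0, 0, 1, 0, 0, 0, 1, 0]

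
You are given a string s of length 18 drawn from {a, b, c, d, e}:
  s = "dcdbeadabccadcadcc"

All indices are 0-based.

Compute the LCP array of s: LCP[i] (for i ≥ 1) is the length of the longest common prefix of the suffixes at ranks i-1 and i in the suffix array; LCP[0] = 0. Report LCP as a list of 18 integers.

[0, 1, 2, 3, 0, 1, 0, 1, 4, 1, 2, 1, 0, 1, 1, 2, 2, 0]

rank→(start, suffix):
  0 → (7, 'abccadcadcc')
  1 → (5, 'adabccadcadcc')
  2 → (11, 'adcadcc')
  3 → (14, 'adcc')
  4 → (8, 'bccadcadcc')
  5 → (3, 'beadabccadcadcc')
  6 → (17, 'c')
  7 → (10, 'cadcadcc')
  8 → (13, 'cadcc')
  9 → (16, 'cc')
  10 → (9, 'ccadcadcc')
  11 → (1, 'cdbeadabccadcadcc')
  12 → (6, 'dabccadcadcc')
  13 → (2, 'dbeadabccadcadcc')
  14 → (12, 'dcadcc')
  15 → (15, 'dcc')
  16 → (0, 'dcdbeadabccadcadcc')
  17 → (4, 'eadabccadcadcc')

SA = [7, 5, 11, 14, 8, 3, 17, 10, 13, 16, 9, 1, 6, 2, 12, 15, 0, 4]
[i] adj suffixes → lcp
  [1] 7/5 → 1 ('a')
  [2] 5/11 → 2 ('ad')
  [3] 11/14 → 3 ('adc')
  [4] 14/8 → 0 ('')
  [5] 8/3 → 1 ('b')
  [6] 3/17 → 0 ('')
  [7] 17/10 → 1 ('c')
  [8] 10/13 → 4 ('cadc')
  [9] 13/16 → 1 ('c')
  [10] 16/9 → 2 ('cc')
  [11] 9/1 → 1 ('c')
  [12] 1/6 → 0 ('')
  [13] 6/2 → 1 ('d')
  [14] 2/12 → 1 ('d')
  [15] 12/15 → 2 ('dc')
  [16] 15/0 → 2 ('dc')
  [17] 0/4 → 0 ('')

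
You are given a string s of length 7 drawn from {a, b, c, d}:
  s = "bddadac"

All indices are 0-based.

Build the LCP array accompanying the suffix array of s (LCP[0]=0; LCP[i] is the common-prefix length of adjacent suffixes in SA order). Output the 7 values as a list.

[0, 1, 0, 0, 0, 2, 1]

rank→(start, suffix):
  0 → (5, 'ac')
  1 → (3, 'adac')
  2 → (0, 'bddadac')
  3 → (6, 'c')
  4 → (4, 'dac')
  5 → (2, 'dadac')
  6 → (1, 'ddadac')

SA = [5, 3, 0, 6, 4, 2, 1]
rank  pair      lcp
   1  s[5:],s[3:]  1  'a'
   2  s[3:],s[0:]  0  ''
   3  s[0:],s[6:]  0  ''
   4  s[6:],s[4:]  0  ''
   5  s[4:],s[2:]  2  'da'
   6  s[2:],s[1:]  1  'd'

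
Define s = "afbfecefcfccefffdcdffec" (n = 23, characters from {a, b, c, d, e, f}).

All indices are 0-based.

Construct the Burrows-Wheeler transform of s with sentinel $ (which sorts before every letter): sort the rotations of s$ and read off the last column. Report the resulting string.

c$fefdecffcffccaceffbfde

rank  rotation                  last
    0  $afbfecefcfccefffdcdffec  c
    1  afbfecefcfccefffdcdffec$  $
    2  bfecefcfccefffdcdffec$af  f
    3  c$afbfecefcfccefffdcdffe  e
    4  ccefffdcdffec$afbfecefcf  f
    5  cdffec$afbfecefcfccefffd  d
    6  cefcfccefffdcdffec$afbfe  e
    7  cefffdcdffec$afbfecefcfc  c
    8  cfccefffdcdffec$afbfecef  f
    9  dcdffec$afbfecefcfccefff  f
   10  dffec$afbfecefcfccefffdc  c
   11  ec$afbfecefcfccefffdcdff  f
   12  ecefcfccefffdcdffec$afbf  f
   13  efcfccefffdcdffec$afbfec  c
   14  efffdcdffec$afbfecefcfcc  c
   15  fbfecefcfccefffdcdffec$a  a
   16  fccefffdcdffec$afbfecefc  c
   17  fcfccefffdcdffec$afbfece  e
   18  fdcdffec$afbfecefcfcceff  f
   19  fec$afbfecefcfccefffdcdf  f
   20  fecefcfccefffdcdffec$afb  b
   21  ffdcdffec$afbfecefcfccef  f
   22  ffec$afbfecefcfccefffdcd  d
   23  fffdcdffec$afbfecefcfcce  e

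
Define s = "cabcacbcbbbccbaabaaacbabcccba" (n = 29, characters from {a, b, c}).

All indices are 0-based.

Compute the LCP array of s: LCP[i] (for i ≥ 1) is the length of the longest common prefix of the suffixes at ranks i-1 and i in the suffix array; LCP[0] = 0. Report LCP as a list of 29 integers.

rank | idx | suffix
   0 |  28 | a
   1 |  17 | aaacbabcccba
   2 |  14 | aabaaacbabcccba
   3 |  18 | aacbabcccba
   4 |  15 | abaaacbabcccba
   5 |   1 | abcacbcbbbccbaabaaacbabcccba
   6 |  22 | abcccba
   7 |  19 | acbabcccba
   8 |   4 | acbcbbbccbaabaaacbabcccba
   9 |  27 | ba
  10 |  16 | baaacbabcccba
  11 |  13 | baabaaacbabcccba
  12 |  21 | babcccba
  13 |   8 | bbbccbaabaaacbabcccba
  14 |   9 | bbccbaabaaacbabcccba
  15 |   2 | bcacbcbbbccbaabaaacbabcccba
  16 |   6 | bcbbbccbaabaaacbabcccba
  17 |  10 | bccbaabaaacbabcccba
  18 |  23 | bcccba
  19 |   0 | cabcacbcbbbccbaabaaacbabcccba
  20 |   3 | cacbcbbbccbaabaaacbabcccba
  21 |  26 | cba
  22 |  12 | cbaabaaacbabcccba
  23 |  20 | cbabcccba
  24 |   7 | cbbbccbaabaaacbabcccba
  25 |   5 | cbcbbbccbaabaaacbabcccba
  26 |  25 | ccba
  27 |  11 | ccbaabaaacbabcccba
  28 |  24 | cccba

SA = [28, 17, 14, 18, 15, 1, 22, 19, 4, 27, 16, 13, 21, 8, 9, 2, 6, 10, 23, 0, 3, 26, 12, 20, 7, 5, 25, 11, 24]
i: (SA[i-1],SA[i]) lcp shared
  1: (28,17) 1 'a'
  2: (17,14) 2 'aa'
  3: (14,18) 2 'aa'
  4: (18,15) 1 'a'
  5: (15,1) 2 'ab'
  6: (1,22) 3 'abc'
  7: (22,19) 1 'a'
  8: (19,4) 3 'acb'
  9: (4,27) 0 ''
  10: (27,16) 2 'ba'
  11: (16,13) 3 'baa'
  12: (13,21) 2 'ba'
  13: (21,8) 1 'b'
  14: (8,9) 2 'bb'
  15: (9,2) 1 'b'
  16: (2,6) 2 'bc'
  17: (6,10) 2 'bc'
  18: (10,23) 3 'bcc'
  19: (23,0) 0 ''
  20: (0,3) 2 'ca'
  21: (3,26) 1 'c'
  22: (26,12) 3 'cba'
  23: (12,20) 3 'cba'
  24: (20,7) 2 'cb'
  25: (7,5) 2 'cb'
  26: (5,25) 1 'c'
  27: (25,11) 4 'ccba'
  28: (11,24) 2 'cc'

[0, 1, 2, 2, 1, 2, 3, 1, 3, 0, 2, 3, 2, 1, 2, 1, 2, 2, 3, 0, 2, 1, 3, 3, 2, 2, 1, 4, 2]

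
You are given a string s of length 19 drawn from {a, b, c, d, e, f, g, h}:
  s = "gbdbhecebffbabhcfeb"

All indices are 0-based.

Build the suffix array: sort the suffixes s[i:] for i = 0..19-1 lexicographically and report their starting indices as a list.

[12, 18, 11, 1, 8, 13, 3, 6, 15, 2, 17, 7, 5, 10, 16, 9, 0, 14, 4]

sorted suffixes:
  #0 SA[0]=12  'abhcfeb'
  #1 SA[1]=18  'b'
  #2 SA[2]=11  'babhcfeb'
  #3 SA[3]=1  'bdbhecebffbabhcfeb'
  #4 SA[4]=8  'bffbabhcfeb'
  #5 SA[5]=13  'bhcfeb'
  #6 SA[6]=3  'bhecebffbabhcfeb'
  #7 SA[7]=6  'cebffbabhcfeb'
  #8 SA[8]=15  'cfeb'
  #9 SA[9]=2  'dbhecebffbabhcfeb'
  #10 SA[10]=17  'eb'
  #11 SA[11]=7  'ebffbabhcfeb'
  #12 SA[12]=5  'ecebffbabhcfeb'
  #13 SA[13]=10  'fbabhcfeb'
  #14 SA[14]=16  'feb'
  #15 SA[15]=9  'ffbabhcfeb'
  #16 SA[16]=0  'gbdbhecebffbabhcfeb'
  #17 SA[17]=14  'hcfeb'
  #18 SA[18]=4  'hecebffbabhcfeb'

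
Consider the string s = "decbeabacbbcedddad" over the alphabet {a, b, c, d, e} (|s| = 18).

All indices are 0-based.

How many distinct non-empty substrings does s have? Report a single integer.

156

rank | idx | suffix
   0 |   5 | abacbbcedddad
   1 |   7 | acbbcedddad
   2 |  16 | ad
   3 |   6 | bacbbcedddad
   4 |   9 | bbcedddad
   5 |  10 | bcedddad
   6 |   3 | beabacbbcedddad
   7 |   8 | cbbcedddad
   8 |   2 | cbeabacbbcedddad
   9 |  11 | cedddad
  10 |  17 | d
  11 |  15 | dad
  12 |  14 | ddad
  13 |  13 | dddad
  14 |   0 | decbeabacbbcedddad
  15 |   4 | eabacbbcedddad
  16 |   1 | ecbeabacbbcedddad
  17 |  12 | edddad

SA = [5, 7, 16, 6, 9, 10, 3, 8, 2, 11, 17, 15, 14, 13, 0, 4, 1, 12]
rank  pair      lcp
   1  s[5:],s[7:]  1  'a'
   2  s[7:],s[16:]  1  'a'
   3  s[16:],s[6:]  0  ''
   4  s[6:],s[9:]  1  'b'
   5  s[9:],s[10:]  1  'b'
   6  s[10:],s[3:]  1  'b'
   7  s[3:],s[8:]  0  ''
   8  s[8:],s[2:]  2  'cb'
   9  s[2:],s[11:]  1  'c'
  10  s[11:],s[17:]  0  ''
  11  s[17:],s[15:]  1  'd'
  12  s[15:],s[14:]  1  'd'
  13  s[14:],s[13:]  2  'dd'
  14  s[13:],s[0:]  1  'd'
  15  s[0:],s[4:]  0  ''
  16  s[4:],s[1:]  1  'e'
  17  s[1:],s[12:]  1  'e'

n(n+1)/2 = 18·19/2 = 171
Σ LCP = 0 + 1 + 1 + 0 + 1 + 1 + 1 + 0 + 2 + 1 + 0 + 1 + 1 + 2 + 1 + 0 + 1 + 1 = 15
distinct = 171 − 15 = 156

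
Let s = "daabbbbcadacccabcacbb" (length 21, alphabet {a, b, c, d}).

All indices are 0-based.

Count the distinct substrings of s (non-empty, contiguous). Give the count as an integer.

rank | idx | suffix
   0 |   1 | aabbbbcadacccabcacbb
   1 |   2 | abbbbcadacccabcacbb
   2 |  14 | abcacbb
   3 |  17 | acbb
   4 |  10 | acccabcacbb
   5 |   8 | adacccabcacbb
   6 |  20 | b
   7 |  19 | bb
   8 |   3 | bbbbcadacccabcacbb
   9 |   4 | bbbcadacccabcacbb
  10 |   5 | bbcadacccabcacbb
  11 |  15 | bcacbb
  12 |   6 | bcadacccabcacbb
  13 |  13 | cabcacbb
  14 |  16 | cacbb
  15 |   7 | cadacccabcacbb
  16 |  18 | cbb
  17 |  12 | ccabcacbb
  18 |  11 | cccabcacbb
  19 |   0 | daabbbbcadacccabcacbb
  20 |   9 | dacccabcacbb

SA = [1, 2, 14, 17, 10, 8, 20, 19, 3, 4, 5, 15, 6, 13, 16, 7, 18, 12, 11, 0, 9]
rank  pair      lcp
   1  s[1:],s[2:]  1  'a'
   2  s[2:],s[14:]  2  'ab'
   3  s[14:],s[17:]  1  'a'
   4  s[17:],s[10:]  2  'ac'
   5  s[10:],s[8:]  1  'a'
   6  s[8:],s[20:]  0  ''
   7  s[20:],s[19:]  1  'b'
   8  s[19:],s[3:]  2  'bb'
   9  s[3:],s[4:]  3  'bbb'
  10  s[4:],s[5:]  2  'bb'
  11  s[5:],s[15:]  1  'b'
  12  s[15:],s[6:]  3  'bca'
  13  s[6:],s[13:]  0  ''
  14  s[13:],s[16:]  2  'ca'
  15  s[16:],s[7:]  2  'ca'
  16  s[7:],s[18:]  1  'c'
  17  s[18:],s[12:]  1  'c'
  18  s[12:],s[11:]  2  'cc'
  19  s[11:],s[0:]  0  ''
  20  s[0:],s[9:]  2  'da'

n(n+1)/2 = 21·22/2 = 231
Σ LCP = 0 + 1 + 2 + 1 + 2 + 1 + 0 + 1 + 2 + 3 + 2 + 1 + 3 + 0 + 2 + 2 + 1 + 1 + 2 + 0 + 2 = 29
distinct = 231 − 29 = 202

202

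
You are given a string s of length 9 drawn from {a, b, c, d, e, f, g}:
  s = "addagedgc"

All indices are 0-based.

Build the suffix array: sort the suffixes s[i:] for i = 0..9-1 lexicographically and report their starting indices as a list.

rank | idx | suffix
   0 |   0 | addagedgc
   1 |   3 | agedgc
   2 |   8 | c
   3 |   2 | dagedgc
   4 |   1 | ddagedgc
   5 |   6 | dgc
   6 |   5 | edgc
   7 |   7 | gc
   8 |   4 | gedgc

[0, 3, 8, 2, 1, 6, 5, 7, 4]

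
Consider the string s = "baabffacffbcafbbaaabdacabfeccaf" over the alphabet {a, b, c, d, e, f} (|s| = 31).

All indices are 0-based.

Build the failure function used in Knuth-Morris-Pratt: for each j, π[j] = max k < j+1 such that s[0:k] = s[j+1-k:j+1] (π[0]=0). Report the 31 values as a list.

[0, 0, 0, 1, 0, 0, 0, 0, 0, 0, 1, 0, 0, 0, 1, 1, 2, 3, 0, 1, 0, 0, 0, 0, 1, 0, 0, 0, 0, 0, 0]

π[0] = 0
j=1 s[j]='a': π[1]=0 (border '')
j=2 s[j]='a': π[2]=0 (border '')
j=3 s[j]='b': π[3]=1 (border 'b')
j=4 s[j]='f': k: 1→0; π[4]=0 (border '')
j=5 s[j]='f': π[5]=0 (border '')
j=6 s[j]='a': π[6]=0 (border '')
j=7 s[j]='c': π[7]=0 (border '')
j=8 s[j]='f': π[8]=0 (border '')
j=9 s[j]='f': π[9]=0 (border '')
j=10 s[j]='b': π[10]=1 (border 'b')
j=11 s[j]='c': k: 1→0; π[11]=0 (border '')
j=12 s[j]='a': π[12]=0 (border '')
j=13 s[j]='f': π[13]=0 (border '')
j=14 s[j]='b': π[14]=1 (border 'b')
j=15 s[j]='b': k: 1→0; π[15]=1 (border 'b')
j=16 s[j]='a': π[16]=2 (border 'ba')
j=17 s[j]='a': π[17]=3 (border 'baa')
j=18 s[j]='a': k: 3→0; π[18]=0 (border '')
j=19 s[j]='b': π[19]=1 (border 'b')
j=20 s[j]='d': k: 1→0; π[20]=0 (border '')
j=21 s[j]='a': π[21]=0 (border '')
j=22 s[j]='c': π[22]=0 (border '')
j=23 s[j]='a': π[23]=0 (border '')
j=24 s[j]='b': π[24]=1 (border 'b')
j=25 s[j]='f': k: 1→0; π[25]=0 (border '')
j=26 s[j]='e': π[26]=0 (border '')
j=27 s[j]='c': π[27]=0 (border '')
j=28 s[j]='c': π[28]=0 (border '')
j=29 s[j]='a': π[29]=0 (border '')
j=30 s[j]='f': π[30]=0 (border '')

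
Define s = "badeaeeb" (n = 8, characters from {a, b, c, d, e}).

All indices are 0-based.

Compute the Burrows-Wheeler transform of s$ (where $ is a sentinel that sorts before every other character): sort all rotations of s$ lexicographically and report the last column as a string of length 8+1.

rank  rotation   last
    0  $badeaeeb  b
    1  adeaeeb$b  b
    2  aeeb$bade  e
    3  b$badeaee  e
    4  badeaeeb$  $
    5  deaeeb$ba  a
    6  eaeeb$bad  d
    7  eb$badeae  e
    8  eeb$badea  a

bbee$adea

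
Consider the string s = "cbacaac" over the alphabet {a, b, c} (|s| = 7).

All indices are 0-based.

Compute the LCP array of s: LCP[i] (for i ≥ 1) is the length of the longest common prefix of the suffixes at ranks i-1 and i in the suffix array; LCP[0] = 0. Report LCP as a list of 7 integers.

[0, 1, 2, 0, 0, 1, 1]

rank | idx | suffix
   0 |   4 | aac
   1 |   5 | ac
   2 |   2 | acaac
   3 |   1 | bacaac
   4 |   6 | c
   5 |   3 | caac
   6 |   0 | cbacaac

SA = [4, 5, 2, 1, 6, 3, 0]
rank  pair      lcp
   1  s[4:],s[5:]  1  'a'
   2  s[5:],s[2:]  2  'ac'
   3  s[2:],s[1:]  0  ''
   4  s[1:],s[6:]  0  ''
   5  s[6:],s[3:]  1  'c'
   6  s[3:],s[0:]  1  'c'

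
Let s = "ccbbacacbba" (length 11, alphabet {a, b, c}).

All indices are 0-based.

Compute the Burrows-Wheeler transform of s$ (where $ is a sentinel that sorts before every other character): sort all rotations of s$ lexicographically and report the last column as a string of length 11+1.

rank  rotation      last
    0  $ccbbacacbba  a
    1  a$ccbbacacbb  b
    2  acacbba$ccbb  b
    3  acbba$ccbbac  c
    4  ba$ccbbacacb  b
    5  bacacbba$ccb  b
    6  bba$ccbbacac  c
    7  bbacacbba$cc  c
    8  cacbba$ccbba  a
    9  cbba$ccbbaca  a
   10  cbbacacbba$c  c
   11  ccbbacacbba$  $

abbcbbccaac$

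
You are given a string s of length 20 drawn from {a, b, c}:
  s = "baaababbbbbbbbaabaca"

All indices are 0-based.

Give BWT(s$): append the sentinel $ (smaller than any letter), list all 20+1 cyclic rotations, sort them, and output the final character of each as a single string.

rank  rotation               last
    0  $baaababbbbbbbbaabaca  a
    1  a$baaababbbbbbbbaabac  c
    2  aaababbbbbbbbaabaca$b  b
    3  aababbbbbbbbaabaca$ba  a
    4  aabaca$baaababbbbbbbb  b
    5  ababbbbbbbbaabaca$baa  a
    6  abaca$baaababbbbbbbba  a
    7  abbbbbbbbaabaca$baaab  b
    8  aca$baaababbbbbbbbaab  b
    9  baaababbbbbbbbaabaca$  $
   10  baabaca$baaababbbbbbb  b
   11  babbbbbbbbaabaca$baaa  a
   12  baca$baaababbbbbbbbaa  a
   13  bbaabaca$baaababbbbbb  b
   14  bbbaabaca$baaababbbbb  b
   15  bbbbaabaca$baaababbbb  b
   16  bbbbbaabaca$baaababbb  b
   17  bbbbbbaabaca$baaababb  b
   18  bbbbbbbaabaca$baaabab  b
   19  bbbbbbbbaabaca$baaaba  a
   20  ca$baaababbbbbbbbaaba  a

acbabaabb$baabbbbbbaa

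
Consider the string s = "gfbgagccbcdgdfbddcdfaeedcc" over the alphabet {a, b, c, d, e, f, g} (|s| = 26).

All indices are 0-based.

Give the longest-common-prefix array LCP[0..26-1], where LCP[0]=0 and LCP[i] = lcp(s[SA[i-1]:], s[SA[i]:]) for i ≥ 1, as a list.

rank | idx | suffix
   0 |  20 | aeedcc
   1 |   4 | agccbcdgdfbddcdfaeedcc
   2 |   8 | bcdgdfbddcdfaeedcc
   3 |  14 | bddcdfaeedcc
   4 |   2 | bgagccbcdgdfbddcdfaeedcc
   5 |  25 | c
   6 |   7 | cbcdgdfbddcdfaeedcc
   7 |  24 | cc
   8 |   6 | ccbcdgdfbddcdfaeedcc
   9 |  17 | cdfaeedcc
  10 |   9 | cdgdfbddcdfaeedcc
  11 |  23 | dcc
  12 |  16 | dcdfaeedcc
  13 |  15 | ddcdfaeedcc
  14 |  18 | dfaeedcc
  15 |  12 | dfbddcdfaeedcc
  16 |  10 | dgdfbddcdfaeedcc
  17 |  22 | edcc
  18 |  21 | eedcc
  19 |  19 | faeedcc
  20 |  13 | fbddcdfaeedcc
  21 |   1 | fbgagccbcdgdfbddcdfaeedcc
  22 |   3 | gagccbcdgdfbddcdfaeedcc
  23 |   5 | gccbcdgdfbddcdfaeedcc
  24 |  11 | gdfbddcdfaeedcc
  25 |   0 | gfbgagccbcdgdfbddcdfaeedcc

SA = [20, 4, 8, 14, 2, 25, 7, 24, 6, 17, 9, 23, 16, 15, 18, 12, 10, 22, 21, 19, 13, 1, 3, 5, 11, 0]
rank  pair      lcp
   1  s[20:],s[4:]  1  'a'
   2  s[4:],s[8:]  0  ''
   3  s[8:],s[14:]  1  'b'
   4  s[14:],s[2:]  1  'b'
   5  s[2:],s[25:]  0  ''
   6  s[25:],s[7:]  1  'c'
   7  s[7:],s[24:]  1  'c'
   8  s[24:],s[6:]  2  'cc'
   9  s[6:],s[17:]  1  'c'
  10  s[17:],s[9:]  2  'cd'
  11  s[9:],s[23:]  0  ''
  12  s[23:],s[16:]  2  'dc'
  13  s[16:],s[15:]  1  'd'
  14  s[15:],s[18:]  1  'd'
  15  s[18:],s[12:]  2  'df'
  16  s[12:],s[10:]  1  'd'
  17  s[10:],s[22:]  0  ''
  18  s[22:],s[21:]  1  'e'
  19  s[21:],s[19:]  0  ''
  20  s[19:],s[13:]  1  'f'
  21  s[13:],s[1:]  2  'fb'
  22  s[1:],s[3:]  0  ''
  23  s[3:],s[5:]  1  'g'
  24  s[5:],s[11:]  1  'g'
  25  s[11:],s[0:]  1  'g'

[0, 1, 0, 1, 1, 0, 1, 1, 2, 1, 2, 0, 2, 1, 1, 2, 1, 0, 1, 0, 1, 2, 0, 1, 1, 1]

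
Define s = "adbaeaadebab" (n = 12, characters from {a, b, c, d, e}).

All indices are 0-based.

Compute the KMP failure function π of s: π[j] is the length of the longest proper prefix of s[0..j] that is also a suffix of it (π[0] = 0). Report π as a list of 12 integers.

π[0] = 0
j=1 s[j]='d': π[1]=0 (border '')
j=2 s[j]='b': π[2]=0 (border '')
j=3 s[j]='a': π[3]=1 (border 'a')
j=4 s[j]='e': k: 1→0; π[4]=0 (border '')
j=5 s[j]='a': π[5]=1 (border 'a')
j=6 s[j]='a': k: 1→0; π[6]=1 (border 'a')
j=7 s[j]='d': π[7]=2 (border 'ad')
j=8 s[j]='e': k: 2→0; π[8]=0 (border '')
j=9 s[j]='b': π[9]=0 (border '')
j=10 s[j]='a': π[10]=1 (border 'a')
j=11 s[j]='b': k: 1→0; π[11]=0 (border '')

[0, 0, 0, 1, 0, 1, 1, 2, 0, 0, 1, 0]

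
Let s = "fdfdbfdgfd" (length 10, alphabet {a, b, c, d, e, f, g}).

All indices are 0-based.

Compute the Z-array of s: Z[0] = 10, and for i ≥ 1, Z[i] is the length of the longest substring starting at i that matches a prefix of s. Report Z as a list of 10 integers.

[10, 0, 2, 0, 0, 2, 0, 0, 2, 0]

Z[0]=10
i=1: outside box; Z[1]=0
i=2: outside box; Z[2]=2 grow→box=[2,4)
i=3: min(r-i=1, Z[1]=0)=0; Z[3]=0
i=4: outside box; Z[4]=0
i=5: outside box; Z[5]=2 grow→box=[5,7)
i=6: min(r-i=1, Z[1]=0)=0; Z[6]=0
i=7: outside box; Z[7]=0
i=8: outside box; Z[8]=2 grow→box=[8,10)
i=9: min(r-i=1, Z[1]=0)=0; Z[9]=0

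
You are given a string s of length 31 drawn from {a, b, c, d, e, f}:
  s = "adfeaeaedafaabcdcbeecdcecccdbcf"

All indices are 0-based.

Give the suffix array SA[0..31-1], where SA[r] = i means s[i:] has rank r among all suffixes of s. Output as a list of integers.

[11, 12, 0, 4, 6, 9, 13, 28, 17, 16, 24, 25, 26, 14, 20, 22, 29, 8, 27, 15, 21, 1, 3, 5, 23, 19, 7, 18, 30, 10, 2]

sorted suffixes:
  #0 SA[0]=11  'aabcdcbeecdcecccdbcf'
  #1 SA[1]=12  'abcdcbeecdcecccdbcf'
  #2 SA[2]=0  'adfeaeaedafaabcdcbeecdcecccdbcf'
  #3 SA[3]=4  'aeaedafaabcdcbeecdcecccdbcf'
  #4 SA[4]=6  'aedafaabcdcbeecdcecccdbcf'
  #5 SA[5]=9  'afaabcdcbeecdcecccdbcf'
  #6 SA[6]=13  'bcdcbeecdcecccdbcf'
  #7 SA[7]=28  'bcf'
  #8 SA[8]=17  'beecdcecccdbcf'
  #9 SA[9]=16  'cbeecdcecccdbcf'
  #10 SA[10]=24  'cccdbcf'
  #11 SA[11]=25  'ccdbcf'
  #12 SA[12]=26  'cdbcf'
  #13 SA[13]=14  'cdcbeecdcecccdbcf'
  #14 SA[14]=20  'cdcecccdbcf'
  #15 SA[15]=22  'cecccdbcf'
  #16 SA[16]=29  'cf'
  #17 SA[17]=8  'dafaabcdcbeecdcecccdbcf'
  #18 SA[18]=27  'dbcf'
  #19 SA[19]=15  'dcbeecdcecccdbcf'
  #20 SA[20]=21  'dcecccdbcf'
  #21 SA[21]=1  'dfeaeaedafaabcdcbeecdcecccdbcf'
  #22 SA[22]=3  'eaeaedafaabcdcbeecdcecccdbcf'
  #23 SA[23]=5  'eaedafaabcdcbeecdcecccdbcf'
  #24 SA[24]=23  'ecccdbcf'
  #25 SA[25]=19  'ecdcecccdbcf'
  #26 SA[26]=7  'edafaabcdcbeecdcecccdbcf'
  #27 SA[27]=18  'eecdcecccdbcf'
  #28 SA[28]=30  'f'
  #29 SA[29]=10  'faabcdcbeecdcecccdbcf'
  #30 SA[30]=2  'feaeaedafaabcdcbeecdcecccdbcf'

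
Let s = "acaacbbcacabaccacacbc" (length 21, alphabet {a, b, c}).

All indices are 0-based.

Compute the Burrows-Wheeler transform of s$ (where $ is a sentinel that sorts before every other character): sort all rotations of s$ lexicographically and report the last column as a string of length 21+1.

rank  rotation                last
    0  $acaacbbcacabaccacacbc  c
    1  aacbbcacabaccacacbc$ac  c
    2  abaccacacbc$acaacbbcac  c
    3  acaacbbcacabaccacacbc$  $
    4  acabaccacacbc$acaacbbc  c
    5  acacbc$acaacbbcacabacc  c
    6  acbbcacabaccacacbc$aca  a
    7  acbc$acaacbbcacabaccac  c
    8  accacacbc$acaacbbcacab  b
    9  baccacacbc$acaacbbcaca  a
   10  bbcacabaccacacbc$acaac  c
   11  bc$acaacbbcacabaccacac  c
   12  bcacabaccacacbc$acaacb  b
   13  c$acaacbbcacabaccacacb  b
   14  caacbbcacabaccacacbc$a  a
   15  cabaccacacbc$acaacbbca  a
   16  cacabaccacacbc$acaacbb  b
   17  cacacbc$acaacbbcacabac  c
   18  cacbc$acaacbbcacabacca  a
   19  cbbcacabaccacacbc$acaa  a
   20  cbc$acaacbbcacabaccaca  a
   21  ccacacbc$acaacbbcacaba  a

ccc$ccacbaccbbaabcaaaa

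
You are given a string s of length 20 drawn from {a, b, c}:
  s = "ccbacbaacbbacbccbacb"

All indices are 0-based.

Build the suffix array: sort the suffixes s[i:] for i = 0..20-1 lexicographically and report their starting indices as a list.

[6, 17, 3, 7, 11, 19, 5, 16, 2, 10, 9, 13, 18, 4, 15, 1, 8, 12, 14, 0]

rank | idx | suffix
   0 |   6 | aacbbacbccbacb
   1 |  17 | acb
   2 |   3 | acbaacbbacbccbacb
   3 |   7 | acbbacbccbacb
   4 |  11 | acbccbacb
   5 |  19 | b
   6 |   5 | baacbbacbccbacb
   7 |  16 | bacb
   8 |   2 | bacbaacbbacbccbacb
   9 |  10 | bacbccbacb
  10 |   9 | bbacbccbacb
  11 |  13 | bccbacb
  12 |  18 | cb
  13 |   4 | cbaacbbacbccbacb
  14 |  15 | cbacb
  15 |   1 | cbacbaacbbacbccbacb
  16 |   8 | cbbacbccbacb
  17 |  12 | cbccbacb
  18 |  14 | ccbacb
  19 |   0 | ccbacbaacbbacbccbacb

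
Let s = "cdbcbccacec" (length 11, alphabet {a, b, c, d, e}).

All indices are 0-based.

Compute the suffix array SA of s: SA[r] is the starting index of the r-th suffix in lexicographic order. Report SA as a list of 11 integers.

[7, 2, 4, 10, 6, 3, 5, 0, 8, 1, 9]

rank→(start, suffix):
  0 → (7, 'acec')
  1 → (2, 'bcbccacec')
  2 → (4, 'bccacec')
  3 → (10, 'c')
  4 → (6, 'cacec')
  5 → (3, 'cbccacec')
  6 → (5, 'ccacec')
  7 → (0, 'cdbcbccacec')
  8 → (8, 'cec')
  9 → (1, 'dbcbccacec')
  10 → (9, 'ec')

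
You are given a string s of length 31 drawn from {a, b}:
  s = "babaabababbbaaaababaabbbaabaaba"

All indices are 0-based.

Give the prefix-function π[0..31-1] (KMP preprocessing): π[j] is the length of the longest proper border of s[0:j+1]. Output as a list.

[0, 0, 1, 2, 0, 1, 2, 3, 4, 3, 1, 1, 2, 0, 0, 0, 1, 2, 3, 4, 5, 6, 1, 1, 2, 0, 1, 2, 0, 1, 2]

π[0] = 0
j=1 s[j]='a': π[1]=0 (border '')
j=2 s[j]='b': π[2]=1 (border 'b')
j=3 s[j]='a': π[3]=2 (border 'ba')
j=4 s[j]='a': k: 2→0; π[4]=0 (border '')
j=5 s[j]='b': π[5]=1 (border 'b')
j=6 s[j]='a': π[6]=2 (border 'ba')
j=7 s[j]='b': π[7]=3 (border 'bab')
j=8 s[j]='a': π[8]=4 (border 'baba')
j=9 s[j]='b': k: 4→2; π[9]=3 (border 'bab')
j=10 s[j]='b': k: 3→1→0; π[10]=1 (border 'b')
j=11 s[j]='b': k: 1→0; π[11]=1 (border 'b')
j=12 s[j]='a': π[12]=2 (border 'ba')
j=13 s[j]='a': k: 2→0; π[13]=0 (border '')
j=14 s[j]='a': π[14]=0 (border '')
j=15 s[j]='a': π[15]=0 (border '')
j=16 s[j]='b': π[16]=1 (border 'b')
j=17 s[j]='a': π[17]=2 (border 'ba')
j=18 s[j]='b': π[18]=3 (border 'bab')
j=19 s[j]='a': π[19]=4 (border 'baba')
j=20 s[j]='a': π[20]=5 (border 'babaa')
j=21 s[j]='b': π[21]=6 (border 'babaab')
j=22 s[j]='b': k: 6→1→0; π[22]=1 (border 'b')
j=23 s[j]='b': k: 1→0; π[23]=1 (border 'b')
j=24 s[j]='a': π[24]=2 (border 'ba')
j=25 s[j]='a': k: 2→0; π[25]=0 (border '')
j=26 s[j]='b': π[26]=1 (border 'b')
j=27 s[j]='a': π[27]=2 (border 'ba')
j=28 s[j]='a': k: 2→0; π[28]=0 (border '')
j=29 s[j]='b': π[29]=1 (border 'b')
j=30 s[j]='a': π[30]=2 (border 'ba')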